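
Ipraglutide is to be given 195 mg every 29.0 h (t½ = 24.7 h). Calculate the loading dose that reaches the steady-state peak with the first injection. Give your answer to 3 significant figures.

350 mg

k = ln 2 / 24.7 = 0.02806 h⁻¹
Accumulation ratio R = 1 / (1 − e^(−kτ)) = 1 / (1 − e^(−0.02806×29.0)) = 1 / (1 − 0.4432) = 1.796
Loading dose = maintenance dose × R = 195 × 1.796 ≈ 350 mg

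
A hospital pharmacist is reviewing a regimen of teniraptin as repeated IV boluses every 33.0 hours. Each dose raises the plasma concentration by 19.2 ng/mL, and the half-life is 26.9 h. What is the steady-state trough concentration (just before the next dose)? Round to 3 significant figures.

14.3 ng/mL

k = ln 2 / 26.9 = 0.02577 h⁻¹
Fraction remaining after one interval: e^(−kτ) = e^(−0.02577 × 33.0) = 0.4273
R = 1 / (1 − 0.4273) = 1.746
Css,max = 19.2 × 1.746 = 33.52 ng/mL
Css,min = Css,max × e^(−kτ) = 33.52 × 0.4273 ≈ 14.3 ng/mL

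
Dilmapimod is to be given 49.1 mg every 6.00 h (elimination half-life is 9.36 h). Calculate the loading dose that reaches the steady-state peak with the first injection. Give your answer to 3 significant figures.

137 mg

k = ln 2 / 9.36 = 0.07405 h⁻¹
Accumulation ratio R = 1 / (1 − e^(−kτ)) = 1 / (1 − e^(−0.07405×6.00)) = 1 / (1 − 0.6413) = 2.788
Loading dose = maintenance dose × R = 49.1 × 2.788 ≈ 137 mg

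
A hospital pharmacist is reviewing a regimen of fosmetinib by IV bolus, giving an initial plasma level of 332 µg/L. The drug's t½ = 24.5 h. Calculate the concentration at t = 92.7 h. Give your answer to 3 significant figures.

k = ln 2 / 24.5 = 0.02829 h⁻¹
92.7 h is 3.784 half-lives, so C = 332 × (1/2)^3.784 = 332 × 0.07261 ≈ 24.1 µg/L

24.1 µg/L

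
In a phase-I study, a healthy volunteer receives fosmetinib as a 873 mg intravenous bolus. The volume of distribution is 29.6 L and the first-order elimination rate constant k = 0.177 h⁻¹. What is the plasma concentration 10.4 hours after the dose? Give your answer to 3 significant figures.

4.68 mg/L

C₀ = dose / V = 873 / 29.6 = 29.49 mg/L
C(t) = C₀ e^(−kt) = 29.49 × e^(−0.1770 × 10.4) = 29.49 × e^(−1.841) = 29.49 × 0.1587 ≈ 4.68 mg/L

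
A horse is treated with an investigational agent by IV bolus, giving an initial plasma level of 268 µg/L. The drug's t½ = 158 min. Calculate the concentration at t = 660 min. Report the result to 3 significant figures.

k = ln 2 / 158 = 0.004387 min⁻¹
C(t) = C₀ e^(−kt) = 268 × e^(−0.004387 × 660) = 268 × e^(−2.895) = 268 × 0.05528 ≈ 14.8 µg/L

14.8 µg/L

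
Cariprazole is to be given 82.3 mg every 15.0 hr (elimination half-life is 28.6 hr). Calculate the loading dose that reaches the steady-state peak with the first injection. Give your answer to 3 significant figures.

270 mg

k = ln 2 / 28.6 = 0.02424 hr⁻¹
Accumulation ratio R = 1 / (1 − e^(−kτ)) = 1 / (1 − e^(−0.02424×15.0)) = 1 / (1 − 0.6952) = 3.281
Loading dose = maintenance dose × R = 82.3 × 3.281 ≈ 270 mg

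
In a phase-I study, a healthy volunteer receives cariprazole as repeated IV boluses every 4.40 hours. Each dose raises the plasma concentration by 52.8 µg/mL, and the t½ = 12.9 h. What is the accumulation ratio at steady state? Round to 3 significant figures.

4.75

k = ln 2 / 12.9 = 0.05373 h⁻¹
Fraction remaining after one interval: e^(−kτ) = e^(−0.05373 × 4.40) = 0.7894
R = 1 / (1 − 0.7894) = 1 / 0.2106 ≈ 4.75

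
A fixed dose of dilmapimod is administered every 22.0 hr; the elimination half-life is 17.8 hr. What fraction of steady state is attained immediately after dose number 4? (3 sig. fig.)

k = ln 2 / 17.8 = 0.03894 hr⁻¹
f_n = 1 − e^(−nkτ) = 1 − e^(−4 × 0.03894 × 22.0) = 1 − e^(−3.427) = 1 − 0.03249 ≈ 0.968

0.968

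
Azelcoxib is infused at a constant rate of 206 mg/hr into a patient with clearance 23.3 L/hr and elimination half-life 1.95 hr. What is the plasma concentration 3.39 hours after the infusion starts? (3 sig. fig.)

Css = rate / CL = 206 / 23.3 = 8.841 mg/L
k = ln 2 / 1.95 = 0.3555 hr⁻¹
C(t) = Css (1 − e^(−kt)) = 8.841 × (1 − e^(−1.205)) = 8.841 × 0.7003 ≈ 6.19 mg/L

6.19 mg/L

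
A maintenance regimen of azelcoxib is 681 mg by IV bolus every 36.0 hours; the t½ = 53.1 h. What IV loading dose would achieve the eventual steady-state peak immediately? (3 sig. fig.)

1820 mg

k = ln 2 / 53.1 = 0.01305 h⁻¹
Accumulation ratio R = 1 / (1 − e^(−kτ)) = 1 / (1 − e^(−0.01305×36.0)) = 1 / (1 − 0.6250) = 2.667
Loading dose = maintenance dose × R = 681 × 2.667 ≈ 1820 mg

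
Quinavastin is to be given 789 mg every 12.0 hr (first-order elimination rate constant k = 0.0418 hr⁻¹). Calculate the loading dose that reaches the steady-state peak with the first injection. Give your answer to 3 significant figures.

Accumulation ratio R = 1 / (1 − e^(−kτ)) = 1 / (1 − e^(−0.04180×12.0)) = 1 / (1 − 0.6056) = 2.535
Loading dose = maintenance dose × R = 789 × 2.535 ≈ 2000 mg

2000 mg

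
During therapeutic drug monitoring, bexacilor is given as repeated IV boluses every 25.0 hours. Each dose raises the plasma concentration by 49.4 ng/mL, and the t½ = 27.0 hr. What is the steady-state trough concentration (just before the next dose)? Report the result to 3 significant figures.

54.9 ng/mL

k = ln 2 / 27.0 = 0.02567 hr⁻¹
Fraction remaining after one interval: e^(−kτ) = e^(−0.02567 × 25.0) = 0.5263
R = 1 / (1 − 0.5263) = 2.111
Css,max = 49.4 × 2.111 = 104.3 ng/mL
Css,min = Css,max × e^(−kτ) = 104.3 × 0.5263 ≈ 54.9 ng/mL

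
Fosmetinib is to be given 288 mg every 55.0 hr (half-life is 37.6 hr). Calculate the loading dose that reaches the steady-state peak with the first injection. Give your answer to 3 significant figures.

452 mg

k = ln 2 / 37.6 = 0.01843 hr⁻¹
Accumulation ratio R = 1 / (1 − e^(−kτ)) = 1 / (1 − e^(−0.01843×55.0)) = 1 / (1 − 0.3628) = 1.569
Loading dose = maintenance dose × R = 288 × 1.569 ≈ 452 mg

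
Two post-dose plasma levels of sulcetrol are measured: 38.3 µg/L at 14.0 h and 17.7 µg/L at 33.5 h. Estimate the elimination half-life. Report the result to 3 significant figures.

k = ln(C₁/C₂) / (t₂ − t₁) = ln(38.3/17.7) / (33.5 − 14.0)
  = 0.7719 / 19.50 = 0.03958 h⁻¹
t½ = ln 2 / k = ln 2 / 0.03958 ≈ 17.5 hours

17.5 hours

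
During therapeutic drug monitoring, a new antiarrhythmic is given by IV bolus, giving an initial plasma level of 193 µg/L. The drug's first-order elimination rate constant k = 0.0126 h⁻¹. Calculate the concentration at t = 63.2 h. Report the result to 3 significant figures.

87.0 µg/L

C(t) = C₀ e^(−kt) = 193 × e^(−0.01260 × 63.2) = 193 × e^(−0.7963) = 193 × 0.4510 ≈ 87.0 µg/L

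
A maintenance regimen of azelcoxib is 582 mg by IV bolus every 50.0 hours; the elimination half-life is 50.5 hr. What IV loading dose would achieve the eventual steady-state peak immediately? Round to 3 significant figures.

k = ln 2 / 50.5 = 0.01373 hr⁻¹
Accumulation ratio R = 1 / (1 − e^(−kτ)) = 1 / (1 − e^(−0.01373×50.0)) = 1 / (1 − 0.5034) = 2.014
Loading dose = maintenance dose × R = 582 × 2.014 ≈ 1170 mg

1170 mg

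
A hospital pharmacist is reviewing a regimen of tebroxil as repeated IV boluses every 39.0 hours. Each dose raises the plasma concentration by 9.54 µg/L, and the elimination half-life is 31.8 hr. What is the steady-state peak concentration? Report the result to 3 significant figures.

16.7 µg/L

k = ln 2 / 31.8 = 0.02180 hr⁻¹
Fraction remaining after one interval: e^(−kτ) = e^(−0.02180 × 39.0) = 0.4274
R = 1 / (1 − 0.4274) = 1.746
Css,max = 9.54 × 1.746 ≈ 16.7 µg/L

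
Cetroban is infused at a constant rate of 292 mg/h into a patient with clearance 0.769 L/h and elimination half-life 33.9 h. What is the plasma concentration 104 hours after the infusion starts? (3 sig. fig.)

334 µg/mL

Css = rate / CL = 292 / 0.769 = 379.7 µg/mL
k = ln 2 / 33.9 = 0.02045 h⁻¹
C(t) = Css (1 − e^(−kt)) = 379.7 × (1 − e^(−2.126)) = 379.7 × 0.8807 ≈ 334 µg/mL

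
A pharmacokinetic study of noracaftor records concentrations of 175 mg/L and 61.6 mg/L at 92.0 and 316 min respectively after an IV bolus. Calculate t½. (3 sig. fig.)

k = ln(C₁/C₂) / (t₂ − t₁) = ln(175/61.6) / (316 − 92.0)
  = 1.044 / 224.0 = 0.004661 min⁻¹
t½ = ln 2 / k = ln 2 / 0.004661 ≈ 149 minutes

149 minutes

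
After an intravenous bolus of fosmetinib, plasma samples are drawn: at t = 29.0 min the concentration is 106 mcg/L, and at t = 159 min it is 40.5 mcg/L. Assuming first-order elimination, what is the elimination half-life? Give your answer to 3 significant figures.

k = ln(C₁/C₂) / (t₂ − t₁) = ln(106/40.5) / (159 − 29.0)
  = 0.9621 / 130.0 = 0.007401 min⁻¹
t½ = ln 2 / k = ln 2 / 0.007401 ≈ 93.7 minutes

93.7 minutes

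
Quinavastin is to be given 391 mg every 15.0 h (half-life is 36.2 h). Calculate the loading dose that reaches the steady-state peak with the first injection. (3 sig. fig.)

1570 mg

k = ln 2 / 36.2 = 0.01915 h⁻¹
Accumulation ratio R = 1 / (1 − e^(−kτ)) = 1 / (1 − e^(−0.01915×15.0)) = 1 / (1 − 0.7503) = 4.006
Loading dose = maintenance dose × R = 391 × 4.006 ≈ 1570 mg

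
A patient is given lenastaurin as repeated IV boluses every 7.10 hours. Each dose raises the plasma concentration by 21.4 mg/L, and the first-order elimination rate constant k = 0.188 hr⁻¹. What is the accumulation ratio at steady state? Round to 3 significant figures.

Fraction remaining after one interval: e^(−kτ) = e^(−0.1880 × 7.10) = 0.2632
R = 1 / (1 − 0.2632) = 1 / 0.7368 ≈ 1.36

1.36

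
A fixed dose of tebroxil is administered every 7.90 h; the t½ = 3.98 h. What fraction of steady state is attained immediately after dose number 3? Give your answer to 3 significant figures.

k = ln 2 / 3.98 = 0.1742 h⁻¹
f_n = 1 − e^(−nkτ) = 1 − e^(−3 × 0.1742 × 7.90) = 1 − e^(−4.128) = 1 − 0.01612 ≈ 0.984

0.984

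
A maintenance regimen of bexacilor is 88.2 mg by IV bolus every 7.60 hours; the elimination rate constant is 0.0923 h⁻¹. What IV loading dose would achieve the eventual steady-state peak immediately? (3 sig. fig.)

175 mg

Accumulation ratio R = 1 / (1 − e^(−kτ)) = 1 / (1 − e^(−0.09230×7.60)) = 1 / (1 − 0.4959) = 1.984
Loading dose = maintenance dose × R = 88.2 × 1.984 ≈ 175 mg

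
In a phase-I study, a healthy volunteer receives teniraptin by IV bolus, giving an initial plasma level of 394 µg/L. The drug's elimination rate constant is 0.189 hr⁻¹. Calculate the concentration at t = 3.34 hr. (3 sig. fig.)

210 µg/L

C(t) = C₀ e^(−kt) = 394 × e^(−0.1890 × 3.34) = 394 × e^(−0.6313) = 394 × 0.5319 ≈ 210 µg/L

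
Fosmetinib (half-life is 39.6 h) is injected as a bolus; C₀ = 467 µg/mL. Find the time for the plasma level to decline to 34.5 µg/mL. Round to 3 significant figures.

149 hours

k = ln 2 / 39.6 = 0.01750 h⁻¹
C(t) = C₀ e^(−kt)  ⇒  t = ln(C₀/C) / k
t = ln(467/34.5) / 0.01750 = 2.605 / 0.01750 ≈ 149 hours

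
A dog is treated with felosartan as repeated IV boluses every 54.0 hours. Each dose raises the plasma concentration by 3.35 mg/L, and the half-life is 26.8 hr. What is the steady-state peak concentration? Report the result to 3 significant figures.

k = ln 2 / 26.8 = 0.02586 hr⁻¹
Fraction remaining after one interval: e^(−kτ) = e^(−0.02586 × 54.0) = 0.2474
R = 1 / (1 − 0.2474) = 1.329
Css,max = 3.35 × 1.329 ≈ 4.45 mg/L

4.45 mg/L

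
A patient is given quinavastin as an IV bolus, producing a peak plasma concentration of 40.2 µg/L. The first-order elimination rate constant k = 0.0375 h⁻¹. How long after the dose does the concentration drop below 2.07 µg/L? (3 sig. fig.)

C(t) = C₀ e^(−kt)  ⇒  t = ln(C₀/C) / k
t = ln(40.2/2.07) / 0.03750 = 2.966 / 0.03750 ≈ 79.1 hours

79.1 hours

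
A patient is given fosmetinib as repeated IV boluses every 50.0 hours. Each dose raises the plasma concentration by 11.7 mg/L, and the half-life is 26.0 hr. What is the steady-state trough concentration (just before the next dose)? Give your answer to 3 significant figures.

k = ln 2 / 26.0 = 0.02666 hr⁻¹
Fraction remaining after one interval: e^(−kτ) = e^(−0.02666 × 50.0) = 0.2637
R = 1 / (1 − 0.2637) = 1.358
Css,max = 11.7 × 1.358 = 15.89 mg/L
Css,min = Css,max × e^(−kτ) = 15.89 × 0.2637 ≈ 4.19 mg/L

4.19 mg/L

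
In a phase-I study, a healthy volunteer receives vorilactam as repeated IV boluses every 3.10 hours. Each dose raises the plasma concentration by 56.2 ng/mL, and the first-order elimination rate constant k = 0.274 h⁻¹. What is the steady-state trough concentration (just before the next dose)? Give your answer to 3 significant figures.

42.0 ng/mL

Fraction remaining after one interval: e^(−kτ) = e^(−0.2740 × 3.10) = 0.4277
R = 1 / (1 − 0.4277) = 1.747
Css,max = 56.2 × 1.747 = 98.20 ng/mL
Css,min = Css,max × e^(−kτ) = 98.20 × 0.4277 ≈ 42.0 ng/mL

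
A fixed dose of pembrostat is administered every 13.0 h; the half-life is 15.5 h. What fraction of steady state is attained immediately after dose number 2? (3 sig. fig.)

k = ln 2 / 15.5 = 0.04472 h⁻¹
f_n = 1 − e^(−nkτ) = 1 − e^(−2 × 0.04472 × 13.0) = 1 − e^(−1.163) = 1 − 0.3126 ≈ 0.687

0.687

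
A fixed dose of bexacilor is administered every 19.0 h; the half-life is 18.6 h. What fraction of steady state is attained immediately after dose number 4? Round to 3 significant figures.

k = ln 2 / 18.6 = 0.03727 h⁻¹
f_n = 1 − e^(−nkτ) = 1 − e^(−4 × 0.03727 × 19.0) = 1 − e^(−2.832) = 1 − 0.05888 ≈ 0.941

0.941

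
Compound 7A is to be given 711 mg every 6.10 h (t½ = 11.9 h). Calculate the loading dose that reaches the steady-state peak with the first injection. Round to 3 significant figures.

2380 mg

k = ln 2 / 11.9 = 0.05825 h⁻¹
Accumulation ratio R = 1 / (1 − e^(−kτ)) = 1 / (1 − e^(−0.05825×6.10)) = 1 / (1 − 0.7010) = 3.344
Loading dose = maintenance dose × R = 711 × 3.344 ≈ 2380 mg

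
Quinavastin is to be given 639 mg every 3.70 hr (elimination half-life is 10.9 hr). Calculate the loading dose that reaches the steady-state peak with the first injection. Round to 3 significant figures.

3050 mg

k = ln 2 / 10.9 = 0.06359 hr⁻¹
Accumulation ratio R = 1 / (1 − e^(−kτ)) = 1 / (1 − e^(−0.06359×3.70)) = 1 / (1 − 0.7903) = 4.770
Loading dose = maintenance dose × R = 639 × 4.770 ≈ 3050 mg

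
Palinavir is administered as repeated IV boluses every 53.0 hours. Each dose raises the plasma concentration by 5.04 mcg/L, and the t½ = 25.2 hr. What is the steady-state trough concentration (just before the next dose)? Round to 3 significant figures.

1.53 mcg/L

k = ln 2 / 25.2 = 0.02751 hr⁻¹
Fraction remaining after one interval: e^(−kτ) = e^(−0.02751 × 53.0) = 0.2327
R = 1 / (1 − 0.2327) = 1.303
Css,max = 5.04 × 1.303 = 6.569 mcg/L
Css,min = Css,max × e^(−kτ) = 6.569 × 0.2327 ≈ 1.53 mcg/L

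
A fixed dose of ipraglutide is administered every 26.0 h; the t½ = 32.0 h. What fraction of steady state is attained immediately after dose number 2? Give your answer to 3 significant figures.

0.676

k = ln 2 / 32.0 = 0.02166 h⁻¹
f_n = 1 − e^(−nkτ) = 1 − e^(−2 × 0.02166 × 26.0) = 1 − e^(−1.126) = 1 − 0.3242 ≈ 0.676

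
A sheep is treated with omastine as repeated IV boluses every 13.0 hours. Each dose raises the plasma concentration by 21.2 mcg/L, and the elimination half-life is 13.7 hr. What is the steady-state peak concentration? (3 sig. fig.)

44.0 mcg/L

k = ln 2 / 13.7 = 0.05059 hr⁻¹
Fraction remaining after one interval: e^(−kτ) = e^(−0.05059 × 13.0) = 0.5180
R = 1 / (1 − 0.5180) = 2.075
Css,max = 21.2 × 2.075 ≈ 44.0 mcg/L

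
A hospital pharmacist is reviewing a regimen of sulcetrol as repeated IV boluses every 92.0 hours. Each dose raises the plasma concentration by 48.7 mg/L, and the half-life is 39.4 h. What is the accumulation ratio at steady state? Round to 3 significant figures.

k = ln 2 / 39.4 = 0.01759 h⁻¹
Fraction remaining after one interval: e^(−kτ) = e^(−0.01759 × 92.0) = 0.1982
R = 1 / (1 − 0.1982) = 1 / 0.8018 ≈ 1.25

1.25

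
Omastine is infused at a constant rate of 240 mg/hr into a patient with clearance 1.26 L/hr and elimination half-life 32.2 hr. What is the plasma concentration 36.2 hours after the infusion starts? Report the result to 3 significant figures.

Css = rate / CL = 240 / 1.26 = 190.5 mg/L
k = ln 2 / 32.2 = 0.02153 hr⁻¹
C(t) = Css (1 − e^(−kt)) = 190.5 × (1 − e^(−0.7793)) = 190.5 × 0.5413 ≈ 103 mg/L

103 mg/L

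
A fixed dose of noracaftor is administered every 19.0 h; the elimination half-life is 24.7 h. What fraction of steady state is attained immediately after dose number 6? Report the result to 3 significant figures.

k = ln 2 / 24.7 = 0.02806 h⁻¹
f_n = 1 − e^(−nkτ) = 1 − e^(−6 × 0.02806 × 19.0) = 1 − e^(−3.199) = 1 − 0.04080 ≈ 0.959

0.959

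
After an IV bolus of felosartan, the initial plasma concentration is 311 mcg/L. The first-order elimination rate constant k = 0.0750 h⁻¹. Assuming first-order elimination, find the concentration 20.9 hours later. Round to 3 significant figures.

C(t) = C₀ e^(−kt) = 311 × e^(−0.07500 × 20.9) = 311 × e^(−1.567) = 311 × 0.2086 ≈ 64.9 mcg/L

64.9 mcg/L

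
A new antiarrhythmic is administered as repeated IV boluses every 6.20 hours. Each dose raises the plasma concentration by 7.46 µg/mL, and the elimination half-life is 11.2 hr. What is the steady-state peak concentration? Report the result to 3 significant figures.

23.4 µg/mL

k = ln 2 / 11.2 = 0.06189 hr⁻¹
Fraction remaining after one interval: e^(−kτ) = e^(−0.06189 × 6.20) = 0.6813
R = 1 / (1 − 0.6813) = 3.138
Css,max = 7.46 × 3.138 ≈ 23.4 µg/mL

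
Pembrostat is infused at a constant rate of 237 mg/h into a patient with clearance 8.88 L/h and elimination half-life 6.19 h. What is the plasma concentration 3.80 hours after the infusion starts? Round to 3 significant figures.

Css = rate / CL = 237 / 8.88 = 26.69 µg/mL
k = ln 2 / 6.19 = 0.1120 h⁻¹
C(t) = Css (1 − e^(−kt)) = 26.69 × (1 − e^(−0.4255)) = 26.69 × 0.3466 ≈ 9.25 µg/mL

9.25 µg/mL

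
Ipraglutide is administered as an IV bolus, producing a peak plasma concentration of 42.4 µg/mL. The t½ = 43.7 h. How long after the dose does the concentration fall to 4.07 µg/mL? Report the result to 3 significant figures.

148 hours

k = ln 2 / 43.7 = 0.01586 h⁻¹
C(t) = C₀ e^(−kt)  ⇒  t = ln(C₀/C) / k
t = ln(42.4/4.07) / 0.01586 = 2.344 / 0.01586 ≈ 148 hours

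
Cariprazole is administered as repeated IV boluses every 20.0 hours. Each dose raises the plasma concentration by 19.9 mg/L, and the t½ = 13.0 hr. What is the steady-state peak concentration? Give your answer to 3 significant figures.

30.3 mg/L

k = ln 2 / 13.0 = 0.05332 hr⁻¹
Fraction remaining after one interval: e^(−kτ) = e^(−0.05332 × 20.0) = 0.3443
R = 1 / (1 − 0.3443) = 1.525
Css,max = 19.9 × 1.525 ≈ 30.3 mg/L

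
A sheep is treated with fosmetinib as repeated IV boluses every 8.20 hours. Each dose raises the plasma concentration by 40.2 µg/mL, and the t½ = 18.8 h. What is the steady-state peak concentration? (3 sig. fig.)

154 µg/mL

k = ln 2 / 18.8 = 0.03687 h⁻¹
Fraction remaining after one interval: e^(−kτ) = e^(−0.03687 × 8.20) = 0.7391
R = 1 / (1 − 0.7391) = 3.833
Css,max = 40.2 × 3.833 ≈ 154 µg/mL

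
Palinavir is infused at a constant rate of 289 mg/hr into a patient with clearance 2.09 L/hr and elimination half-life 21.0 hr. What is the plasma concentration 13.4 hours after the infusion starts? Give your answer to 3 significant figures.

Css = rate / CL = 289 / 2.09 = 138.3 µg/mL
k = ln 2 / 21.0 = 0.03301 hr⁻¹
C(t) = Css (1 − e^(−kt)) = 138.3 × (1 − e^(−0.4423)) = 138.3 × 0.3574 ≈ 49.4 µg/mL

49.4 µg/mL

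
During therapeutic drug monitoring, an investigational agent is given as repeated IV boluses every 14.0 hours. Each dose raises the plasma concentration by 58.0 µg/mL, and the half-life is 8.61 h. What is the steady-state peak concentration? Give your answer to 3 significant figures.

k = ln 2 / 8.61 = 0.08050 h⁻¹
Fraction remaining after one interval: e^(−kτ) = e^(−0.08050 × 14.0) = 0.3240
R = 1 / (1 − 0.3240) = 1.479
Css,max = 58.0 × 1.479 ≈ 85.8 µg/mL

85.8 µg/mL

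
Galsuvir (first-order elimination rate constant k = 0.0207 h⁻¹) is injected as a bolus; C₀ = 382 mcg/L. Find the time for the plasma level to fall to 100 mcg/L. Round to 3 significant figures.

64.7 hours

C(t) = C₀ e^(−kt)  ⇒  t = ln(C₀/C) / k
t = ln(382/100) / 0.02070 = 1.340 / 0.02070 ≈ 64.7 hours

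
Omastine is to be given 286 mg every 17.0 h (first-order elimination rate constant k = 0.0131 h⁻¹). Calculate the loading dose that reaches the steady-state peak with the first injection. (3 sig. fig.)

Accumulation ratio R = 1 / (1 − e^(−kτ)) = 1 / (1 − e^(−0.01310×17.0)) = 1 / (1 − 0.8004) = 5.009
Loading dose = maintenance dose × R = 286 × 5.009 ≈ 1430 mg

1430 mg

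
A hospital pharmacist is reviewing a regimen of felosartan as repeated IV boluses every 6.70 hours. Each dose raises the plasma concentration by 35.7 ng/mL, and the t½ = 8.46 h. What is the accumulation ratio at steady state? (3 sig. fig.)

k = ln 2 / 8.46 = 0.08193 h⁻¹
Fraction remaining after one interval: e^(−kτ) = e^(−0.08193 × 6.70) = 0.5776
R = 1 / (1 − 0.5776) = 1 / 0.4224 ≈ 2.37

2.37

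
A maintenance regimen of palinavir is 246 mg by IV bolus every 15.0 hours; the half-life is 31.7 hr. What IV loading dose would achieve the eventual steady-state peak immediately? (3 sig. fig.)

880 mg

k = ln 2 / 31.7 = 0.02187 hr⁻¹
Accumulation ratio R = 1 / (1 − e^(−kτ)) = 1 / (1 − e^(−0.02187×15.0)) = 1 / (1 − 0.7204) = 3.576
Loading dose = maintenance dose × R = 246 × 3.576 ≈ 880 mg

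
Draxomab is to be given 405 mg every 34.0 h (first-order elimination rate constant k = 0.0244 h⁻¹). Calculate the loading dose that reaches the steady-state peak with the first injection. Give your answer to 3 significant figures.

Accumulation ratio R = 1 / (1 − e^(−kτ)) = 1 / (1 − e^(−0.02440×34.0)) = 1 / (1 − 0.4362) = 1.774
Loading dose = maintenance dose × R = 405 × 1.774 ≈ 718 mg

718 mg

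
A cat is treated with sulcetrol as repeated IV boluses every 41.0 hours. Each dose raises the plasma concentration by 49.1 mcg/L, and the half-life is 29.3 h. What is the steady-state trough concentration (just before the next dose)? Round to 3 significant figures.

30.0 mcg/L

k = ln 2 / 29.3 = 0.02366 h⁻¹
Fraction remaining after one interval: e^(−kτ) = e^(−0.02366 × 41.0) = 0.3791
R = 1 / (1 − 0.3791) = 1.611
Css,max = 49.1 × 1.611 = 79.08 mcg/L
Css,min = Css,max × e^(−kτ) = 79.08 × 0.3791 ≈ 30.0 mcg/L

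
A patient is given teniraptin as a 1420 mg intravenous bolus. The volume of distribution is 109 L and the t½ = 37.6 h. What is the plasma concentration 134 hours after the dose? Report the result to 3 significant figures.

1.10 mg/L

C₀ = dose / V = 1420 / 109 = 13.03 mg/L
k = ln 2 / 37.6 = 0.01843 h⁻¹
C(t) = C₀ e^(−kt) = 13.03 × e^(−0.01843 × 134) = 13.03 × e^(−2.470) = 13.03 × 0.08456 ≈ 1.10 mg/L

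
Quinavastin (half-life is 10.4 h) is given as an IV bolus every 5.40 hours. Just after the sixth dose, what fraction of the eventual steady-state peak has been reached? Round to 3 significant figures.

0.885

k = ln 2 / 10.4 = 0.06665 h⁻¹
f_n = 1 − e^(−nkτ) = 1 − e^(−6 × 0.06665 × 5.40) = 1 − e^(−2.159) = 1 − 0.1154 ≈ 0.885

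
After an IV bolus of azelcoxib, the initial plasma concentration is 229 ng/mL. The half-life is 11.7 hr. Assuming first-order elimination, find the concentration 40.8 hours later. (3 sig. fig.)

20.4 ng/mL

k = ln 2 / 11.7 = 0.05924 hr⁻¹
40.8 hr is 3.487 half-lives, so C = 229 × (1/2)^3.487 = 229 × 0.08918 ≈ 20.4 ng/mL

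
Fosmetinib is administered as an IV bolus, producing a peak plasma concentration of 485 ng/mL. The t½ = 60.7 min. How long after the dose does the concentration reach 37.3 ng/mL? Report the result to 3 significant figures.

225 minutes

k = ln 2 / 60.7 = 0.01142 min⁻¹
C(t) = C₀ e^(−kt)  ⇒  t = ln(C₀/C) / k
t = ln(485/37.3) / 0.01142 = 2.565 / 0.01142 ≈ 225 minutes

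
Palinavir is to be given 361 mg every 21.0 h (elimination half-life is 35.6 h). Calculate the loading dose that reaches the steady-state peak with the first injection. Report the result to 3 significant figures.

1080 mg

k = ln 2 / 35.6 = 0.01947 h⁻¹
Accumulation ratio R = 1 / (1 − e^(−kτ)) = 1 / (1 − e^(−0.01947×21.0)) = 1 / (1 − 0.6644) = 2.980
Loading dose = maintenance dose × R = 361 × 2.980 ≈ 1080 mg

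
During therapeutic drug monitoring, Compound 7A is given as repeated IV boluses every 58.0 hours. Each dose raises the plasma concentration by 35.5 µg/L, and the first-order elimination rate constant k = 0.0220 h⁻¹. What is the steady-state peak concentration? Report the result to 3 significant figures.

49.2 µg/L

Fraction remaining after one interval: e^(−kτ) = e^(−0.02200 × 58.0) = 0.2792
R = 1 / (1 − 0.2792) = 1.387
Css,max = 35.5 × 1.387 ≈ 49.2 µg/L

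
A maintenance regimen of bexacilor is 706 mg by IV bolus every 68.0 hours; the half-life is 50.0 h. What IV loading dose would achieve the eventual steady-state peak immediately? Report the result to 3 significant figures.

k = ln 2 / 50.0 = 0.01386 h⁻¹
Accumulation ratio R = 1 / (1 − e^(−kτ)) = 1 / (1 − e^(−0.01386×68.0)) = 1 / (1 − 0.3896) = 1.638
Loading dose = maintenance dose × R = 706 × 1.638 ≈ 1160 mg

1160 mg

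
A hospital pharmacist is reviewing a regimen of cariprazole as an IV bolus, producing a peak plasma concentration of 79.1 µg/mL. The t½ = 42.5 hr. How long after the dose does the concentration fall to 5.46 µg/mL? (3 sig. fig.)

164 hours

k = ln 2 / 42.5 = 0.01631 hr⁻¹
C(t) = C₀ e^(−kt)  ⇒  t = ln(C₀/C) / k
t = ln(79.1/5.46) / 0.01631 = 2.673 / 0.01631 ≈ 164 hours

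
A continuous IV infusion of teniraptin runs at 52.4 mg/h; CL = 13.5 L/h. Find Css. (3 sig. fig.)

3.88 mg/L

Css = infusion rate / CL = 52.4 / 13.5 ≈ 3.88 mg/L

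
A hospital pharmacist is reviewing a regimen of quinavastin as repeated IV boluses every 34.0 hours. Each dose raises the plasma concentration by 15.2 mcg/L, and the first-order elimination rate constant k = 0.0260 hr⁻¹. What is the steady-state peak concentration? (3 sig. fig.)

Fraction remaining after one interval: e^(−kτ) = e^(−0.02600 × 34.0) = 0.4131
R = 1 / (1 − 0.4131) = 1.704
Css,max = 15.2 × 1.704 ≈ 25.9 mcg/L

25.9 mcg/L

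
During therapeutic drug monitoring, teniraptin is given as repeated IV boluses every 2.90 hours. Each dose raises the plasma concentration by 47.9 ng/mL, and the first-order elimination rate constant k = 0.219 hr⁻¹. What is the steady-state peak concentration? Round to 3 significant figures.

102 ng/mL

Fraction remaining after one interval: e^(−kτ) = e^(−0.2190 × 2.90) = 0.5299
R = 1 / (1 − 0.5299) = 2.127
Css,max = 47.9 × 2.127 ≈ 102 ng/mL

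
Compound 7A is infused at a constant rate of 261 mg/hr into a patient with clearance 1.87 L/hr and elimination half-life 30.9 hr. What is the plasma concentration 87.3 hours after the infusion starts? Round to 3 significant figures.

Css = rate / CL = 261 / 1.87 = 139.6 µg/mL
k = ln 2 / 30.9 = 0.02243 hr⁻¹
C(t) = Css (1 − e^(−kt)) = 139.6 × (1 − e^(−1.958)) = 139.6 × 0.8589 ≈ 120 µg/mL

120 µg/mL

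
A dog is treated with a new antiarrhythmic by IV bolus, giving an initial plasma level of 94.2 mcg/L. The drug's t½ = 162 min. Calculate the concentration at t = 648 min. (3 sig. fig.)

k = ln 2 / 162 = 0.004279 min⁻¹
C(t) = C₀ e^(−kt) = 94.2 × e^(−0.004279 × 648) = 94.2 × e^(−2.773) = 94.2 × 0.06250 ≈ 5.89 mcg/L

5.89 mcg/L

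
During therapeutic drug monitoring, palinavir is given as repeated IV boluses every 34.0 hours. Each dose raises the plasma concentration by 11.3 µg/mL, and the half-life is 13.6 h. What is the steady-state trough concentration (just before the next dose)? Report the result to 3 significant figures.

2.43 µg/mL

k = ln 2 / 13.6 = 0.05097 h⁻¹
Fraction remaining after one interval: e^(−kτ) = e^(−0.05097 × 34.0) = 0.1768
R = 1 / (1 − 0.1768) = 1.215
Css,max = 11.3 × 1.215 = 13.73 µg/mL
Css,min = Css,max × e^(−kτ) = 13.73 × 0.1768 ≈ 2.43 µg/mL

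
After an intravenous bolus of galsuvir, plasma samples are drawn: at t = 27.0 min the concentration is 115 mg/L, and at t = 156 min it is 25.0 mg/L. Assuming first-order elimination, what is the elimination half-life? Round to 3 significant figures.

k = ln(C₁/C₂) / (t₂ − t₁) = ln(115/25.0) / (156 − 27.0)
  = 1.526 / 129.0 = 0.01183 min⁻¹
t½ = ln 2 / k = ln 2 / 0.01183 ≈ 58.6 minutes

58.6 minutes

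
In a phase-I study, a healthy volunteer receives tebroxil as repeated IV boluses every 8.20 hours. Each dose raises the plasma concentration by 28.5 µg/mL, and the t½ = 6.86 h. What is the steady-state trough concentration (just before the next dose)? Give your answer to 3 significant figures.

22.1 µg/mL

k = ln 2 / 6.86 = 0.1010 h⁻¹
Fraction remaining after one interval: e^(−kτ) = e^(−0.1010 × 8.20) = 0.4367
R = 1 / (1 − 0.4367) = 1.775
Css,max = 28.5 × 1.775 = 50.59 µg/mL
Css,min = Css,max × e^(−kτ) = 50.59 × 0.4367 ≈ 22.1 µg/mL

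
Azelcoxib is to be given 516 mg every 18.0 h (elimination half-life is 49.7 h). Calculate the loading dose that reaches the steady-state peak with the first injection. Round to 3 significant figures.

2320 mg

k = ln 2 / 49.7 = 0.01395 h⁻¹
Accumulation ratio R = 1 / (1 − e^(−kτ)) = 1 / (1 − e^(−0.01395×18.0)) = 1 / (1 − 0.7780) = 4.504
Loading dose = maintenance dose × R = 516 × 4.504 ≈ 2320 mg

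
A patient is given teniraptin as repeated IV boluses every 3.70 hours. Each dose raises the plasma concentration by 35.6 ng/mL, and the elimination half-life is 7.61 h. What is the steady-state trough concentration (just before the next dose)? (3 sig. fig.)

k = ln 2 / 7.61 = 0.09108 h⁻¹
Fraction remaining after one interval: e^(−kτ) = e^(−0.09108 × 3.70) = 0.7139
R = 1 / (1 − 0.7139) = 3.495
Css,max = 35.6 × 3.495 = 124.4 ng/mL
Css,min = Css,max × e^(−kτ) = 124.4 × 0.7139 ≈ 88.8 ng/mL

88.8 ng/mL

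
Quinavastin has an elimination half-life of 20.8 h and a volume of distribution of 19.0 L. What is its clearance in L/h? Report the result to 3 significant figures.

0.633 L/h

k = ln 2 / t½ = ln 2 / 20.8 = 0.03332 h⁻¹
CL = k · V = 0.03332 × 19.0 ≈ 0.633 L/h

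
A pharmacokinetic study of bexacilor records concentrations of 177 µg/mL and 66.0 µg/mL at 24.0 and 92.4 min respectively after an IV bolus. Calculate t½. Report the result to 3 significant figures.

k = ln(C₁/C₂) / (t₂ − t₁) = ln(177/66.0) / (92.4 − 24.0)
  = 0.9865 / 68.40 = 0.01442 min⁻¹
t½ = ln 2 / k = ln 2 / 0.01442 ≈ 48.1 minutes

48.1 minutes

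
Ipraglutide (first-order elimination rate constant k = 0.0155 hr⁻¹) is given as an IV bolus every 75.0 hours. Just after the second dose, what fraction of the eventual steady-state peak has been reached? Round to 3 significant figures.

0.902

f_n = 1 − e^(−nkτ) = 1 − e^(−2 × 0.01550 × 75.0) = 1 − e^(−2.325) = 1 − 0.09778 ≈ 0.902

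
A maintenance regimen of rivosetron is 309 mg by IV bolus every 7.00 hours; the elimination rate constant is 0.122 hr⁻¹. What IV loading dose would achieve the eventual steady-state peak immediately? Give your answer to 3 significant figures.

538 mg

Accumulation ratio R = 1 / (1 − e^(−kτ)) = 1 / (1 − e^(−0.1220×7.00)) = 1 / (1 − 0.4257) = 1.741
Loading dose = maintenance dose × R = 309 × 1.741 ≈ 538 mg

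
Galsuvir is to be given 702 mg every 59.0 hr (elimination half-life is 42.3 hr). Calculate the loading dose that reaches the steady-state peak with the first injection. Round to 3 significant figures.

k = ln 2 / 42.3 = 0.01639 hr⁻¹
Accumulation ratio R = 1 / (1 − e^(−kτ)) = 1 / (1 − e^(−0.01639×59.0)) = 1 / (1 − 0.3803) = 1.614
Loading dose = maintenance dose × R = 702 × 1.614 ≈ 1130 mg

1130 mg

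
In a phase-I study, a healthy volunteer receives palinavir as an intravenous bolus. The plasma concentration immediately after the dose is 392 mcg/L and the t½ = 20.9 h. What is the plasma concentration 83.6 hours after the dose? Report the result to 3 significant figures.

k = ln 2 / 20.9 = 0.03316 h⁻¹
C(t) = C₀ e^(−kt) = 392 × e^(−0.03316 × 83.6) = 392 × e^(−2.773) = 392 × 0.06250 ≈ 24.5 mcg/L

24.5 mcg/L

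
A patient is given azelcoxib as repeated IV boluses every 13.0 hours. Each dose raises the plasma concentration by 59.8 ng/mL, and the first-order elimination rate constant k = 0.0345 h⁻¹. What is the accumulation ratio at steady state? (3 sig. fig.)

Fraction remaining after one interval: e^(−kτ) = e^(−0.03450 × 13.0) = 0.6386
R = 1 / (1 − 0.6386) = 1 / 0.3614 ≈ 2.77

2.77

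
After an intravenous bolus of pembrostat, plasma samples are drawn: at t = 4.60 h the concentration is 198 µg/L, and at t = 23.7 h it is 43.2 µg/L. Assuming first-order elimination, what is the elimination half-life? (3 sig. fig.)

8.70 hours

k = ln(C₁/C₂) / (t₂ − t₁) = ln(198/43.2) / (23.7 − 4.60)
  = 1.522 / 19.10 = 0.07971 h⁻¹
t½ = ln 2 / k = ln 2 / 0.07971 ≈ 8.70 hours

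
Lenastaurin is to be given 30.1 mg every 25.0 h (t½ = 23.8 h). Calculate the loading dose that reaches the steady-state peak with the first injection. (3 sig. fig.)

58.2 mg

k = ln 2 / 23.8 = 0.02912 h⁻¹
Accumulation ratio R = 1 / (1 − e^(−kτ)) = 1 / (1 − e^(−0.02912×25.0)) = 1 / (1 − 0.4828) = 1.934
Loading dose = maintenance dose × R = 30.1 × 1.934 ≈ 58.2 mg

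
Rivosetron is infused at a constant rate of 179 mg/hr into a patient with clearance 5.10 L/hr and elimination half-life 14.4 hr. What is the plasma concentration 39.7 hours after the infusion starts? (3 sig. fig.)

Css = rate / CL = 179 / 5.10 = 35.10 mg/L
k = ln 2 / 14.4 = 0.04814 hr⁻¹
C(t) = Css (1 − e^(−kt)) = 35.10 × (1 − e^(−1.911)) = 35.10 × 0.8521 ≈ 29.9 mg/L

29.9 mg/L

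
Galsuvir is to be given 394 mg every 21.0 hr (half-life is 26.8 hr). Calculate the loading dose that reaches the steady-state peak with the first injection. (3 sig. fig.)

k = ln 2 / 26.8 = 0.02586 hr⁻¹
Accumulation ratio R = 1 / (1 − e^(−kτ)) = 1 / (1 − e^(−0.02586×21.0)) = 1 / (1 − 0.5809) = 2.386
Loading dose = maintenance dose × R = 394 × 2.386 ≈ 940 mg

940 mg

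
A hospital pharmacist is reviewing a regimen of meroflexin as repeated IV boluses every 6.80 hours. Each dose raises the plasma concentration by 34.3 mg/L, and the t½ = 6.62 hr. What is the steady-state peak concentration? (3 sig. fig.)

k = ln 2 / 6.62 = 0.1047 hr⁻¹
Fraction remaining after one interval: e^(−kτ) = e^(−0.1047 × 6.80) = 0.4907
R = 1 / (1 − 0.4907) = 1.963
Css,max = 34.3 × 1.963 ≈ 67.3 mg/L

67.3 mg/L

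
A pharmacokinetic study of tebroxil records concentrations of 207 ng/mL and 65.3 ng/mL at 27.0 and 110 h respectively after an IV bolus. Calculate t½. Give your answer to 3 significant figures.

49.9 hours

k = ln(C₁/C₂) / (t₂ − t₁) = ln(207/65.3) / (110 − 27.0)
  = 1.154 / 83.00 = 0.01390 h⁻¹
t½ = ln 2 / k = ln 2 / 0.01390 ≈ 49.9 hours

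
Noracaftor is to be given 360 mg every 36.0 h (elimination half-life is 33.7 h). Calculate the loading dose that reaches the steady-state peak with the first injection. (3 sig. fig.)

k = ln 2 / 33.7 = 0.02057 h⁻¹
Accumulation ratio R = 1 / (1 − e^(−kτ)) = 1 / (1 − e^(−0.02057×36.0)) = 1 / (1 − 0.4769) = 1.912
Loading dose = maintenance dose × R = 360 × 1.912 ≈ 688 mg

688 mg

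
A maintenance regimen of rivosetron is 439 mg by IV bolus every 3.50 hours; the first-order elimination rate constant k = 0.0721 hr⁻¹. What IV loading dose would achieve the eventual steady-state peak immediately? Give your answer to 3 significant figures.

1970 mg

Accumulation ratio R = 1 / (1 − e^(−kτ)) = 1 / (1 − e^(−0.07210×3.50)) = 1 / (1 − 0.7770) = 4.484
Loading dose = maintenance dose × R = 439 × 4.484 ≈ 1970 mg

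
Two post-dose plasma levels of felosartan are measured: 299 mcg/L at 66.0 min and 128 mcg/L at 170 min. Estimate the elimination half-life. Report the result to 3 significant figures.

k = ln(C₁/C₂) / (t₂ − t₁) = ln(299/128) / (170 − 66.0)
  = 0.8484 / 104.0 = 0.008158 min⁻¹
t½ = ln 2 / k = ln 2 / 0.008158 ≈ 85.0 minutes

85.0 minutes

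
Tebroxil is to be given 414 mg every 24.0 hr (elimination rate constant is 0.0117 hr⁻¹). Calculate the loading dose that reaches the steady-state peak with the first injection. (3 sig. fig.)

Accumulation ratio R = 1 / (1 − e^(−kτ)) = 1 / (1 − e^(−0.01170×24.0)) = 1 / (1 − 0.7552) = 4.085
Loading dose = maintenance dose × R = 414 × 4.085 ≈ 1690 mg

1690 mg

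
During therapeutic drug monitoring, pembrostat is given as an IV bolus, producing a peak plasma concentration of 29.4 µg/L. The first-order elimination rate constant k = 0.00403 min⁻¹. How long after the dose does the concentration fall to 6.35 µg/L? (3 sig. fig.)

380 minutes

C(t) = C₀ e^(−kt)  ⇒  t = ln(C₀/C) / k
t = ln(29.4/6.35) / 0.004030 = 1.533 / 0.004030 ≈ 380 minutes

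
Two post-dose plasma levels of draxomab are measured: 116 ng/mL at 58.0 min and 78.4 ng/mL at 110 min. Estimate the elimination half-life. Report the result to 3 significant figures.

92.0 minutes

k = ln(C₁/C₂) / (t₂ − t₁) = ln(116/78.4) / (110 − 58.0)
  = 0.3918 / 52.00 = 0.007534 min⁻¹
t½ = ln 2 / k = ln 2 / 0.007534 ≈ 92.0 minutes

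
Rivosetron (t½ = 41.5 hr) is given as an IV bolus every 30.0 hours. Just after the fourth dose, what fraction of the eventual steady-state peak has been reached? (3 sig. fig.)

0.865

k = ln 2 / 41.5 = 0.01670 hr⁻¹
f_n = 1 − e^(−nkτ) = 1 − e^(−4 × 0.01670 × 30.0) = 1 − e^(−2.004) = 1 − 0.1348 ≈ 0.865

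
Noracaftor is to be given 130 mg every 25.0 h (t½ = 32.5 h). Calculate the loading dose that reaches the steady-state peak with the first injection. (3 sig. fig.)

k = ln 2 / 32.5 = 0.02133 h⁻¹
Accumulation ratio R = 1 / (1 − e^(−kτ)) = 1 / (1 − e^(−0.02133×25.0)) = 1 / (1 − 0.5867) = 2.420
Loading dose = maintenance dose × R = 130 × 2.420 ≈ 315 mg

315 mg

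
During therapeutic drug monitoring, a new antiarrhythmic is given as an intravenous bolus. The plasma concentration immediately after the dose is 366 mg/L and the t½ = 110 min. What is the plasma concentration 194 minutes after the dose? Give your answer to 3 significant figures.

108 mg/L

k = ln 2 / 110 = 0.006301 min⁻¹
C(t) = C₀ e^(−kt) = 366 × e^(−0.006301 × 194) = 366 × e^(−1.222) = 366 × 0.2945 ≈ 108 mg/L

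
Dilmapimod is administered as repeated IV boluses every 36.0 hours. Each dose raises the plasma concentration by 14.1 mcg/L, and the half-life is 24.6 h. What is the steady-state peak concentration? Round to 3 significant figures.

k = ln 2 / 24.6 = 0.02818 h⁻¹
Fraction remaining after one interval: e^(−kτ) = e^(−0.02818 × 36.0) = 0.3626
R = 1 / (1 − 0.3626) = 1.569
Css,max = 14.1 × 1.569 ≈ 22.1 mcg/L

22.1 mcg/L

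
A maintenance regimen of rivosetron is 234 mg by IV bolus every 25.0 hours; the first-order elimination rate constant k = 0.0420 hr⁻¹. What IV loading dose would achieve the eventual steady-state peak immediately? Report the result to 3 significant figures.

360 mg

Accumulation ratio R = 1 / (1 − e^(−kτ)) = 1 / (1 − e^(−0.04200×25.0)) = 1 / (1 − 0.3499) = 1.538
Loading dose = maintenance dose × R = 234 × 1.538 ≈ 360 mg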